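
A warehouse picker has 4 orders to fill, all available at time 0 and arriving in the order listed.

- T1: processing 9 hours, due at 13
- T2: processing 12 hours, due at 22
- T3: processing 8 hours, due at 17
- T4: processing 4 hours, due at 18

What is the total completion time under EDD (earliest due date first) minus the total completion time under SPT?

EDD (increasing due date): T1 T3 T4 T2.
T1: 0→9
T3: 9→17
T4: 17→21
T2: 21→33
Sum = 9+17+21+33 = 80.
SPT (increasing processing time): T4 T3 T1 T2.
T4: 0→4
T3: 4→12
T1: 12→21
T2: 21→33
Sum = 4+12+21+33 = 70.
Difference = 80 − 70 = 10.

10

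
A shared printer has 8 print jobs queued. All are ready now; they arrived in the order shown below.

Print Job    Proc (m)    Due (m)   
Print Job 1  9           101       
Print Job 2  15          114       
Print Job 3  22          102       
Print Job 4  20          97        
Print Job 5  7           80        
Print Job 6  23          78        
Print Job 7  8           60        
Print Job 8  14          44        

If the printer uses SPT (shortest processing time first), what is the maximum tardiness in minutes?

SPT (increasing processing time): Print Job 5 Print Job 7 Print Job 1 Print Job 8 Print Job 2 Print Job 4 Print Job 3 Print Job 6.
Print Job 5: 0→7, due 80, tardiness 0
Print Job 7: 7→15, due 60, tardiness 0
Print Job 1: 15→24, due 101, tardiness 0
Print Job 8: 24→38, due 44, tardiness 0
Print Job 2: 38→53, due 114, tardiness 0
Print Job 4: 53→73, due 97, tardiness 0
Print Job 3: 73→95, due 102, tardiness 0
Print Job 6: 95→118, due 78, tardiness 40
Maximum = 40.

40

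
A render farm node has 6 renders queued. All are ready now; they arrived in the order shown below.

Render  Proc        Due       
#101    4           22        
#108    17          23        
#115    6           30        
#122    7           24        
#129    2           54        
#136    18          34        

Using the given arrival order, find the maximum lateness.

20

FIFO (arrival order): #101 #108 #115 #122 #129 #136.
#101: 0→4, due 22, lateness -18
#108: 4→21, due 23, lateness -2
#115: 21→27, due 30, lateness -3
#122: 27→34, due 24, lateness 10
#129: 34→36, due 54, lateness -18
#136: 36→54, due 34, lateness 20
Maximum = 20.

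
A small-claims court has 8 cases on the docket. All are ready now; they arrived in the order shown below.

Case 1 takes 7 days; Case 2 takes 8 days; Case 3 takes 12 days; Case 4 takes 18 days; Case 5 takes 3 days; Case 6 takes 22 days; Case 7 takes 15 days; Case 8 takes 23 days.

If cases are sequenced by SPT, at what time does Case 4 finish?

SPT (increasing processing time): Case 5 Case 1 Case 2 Case 3 Case 7 Case 4 Case 6 Case 8.
Case 5: 0→3
Case 1: 3→10
Case 2: 10→18
Case 3: 18→30
Case 7: 30→45
Case 4: 45→63

63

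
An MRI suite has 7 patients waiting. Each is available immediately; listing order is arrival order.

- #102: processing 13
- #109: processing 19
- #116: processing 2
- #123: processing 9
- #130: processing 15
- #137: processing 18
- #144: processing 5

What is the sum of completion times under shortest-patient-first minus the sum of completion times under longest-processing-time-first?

-166

SPT (increasing processing time): #116 #144 #123 #102 #130 #137 #109.
#116: 0→2
#144: 2→7
#123: 7→16
#102: 16→29
#130: 29→44
#137: 44→62
#109: 62→81
Sum = 2+7+16+29+44+62+81 = 241.
LPT (decreasing processing time): #109 #137 #130 #102 #123 #144 #116.
#109: 0→19
#137: 19→37
#130: 37→52
#102: 52→65
#123: 65→74
#144: 74→79
#116: 79→81
Sum = 19+37+52+65+74+79+81 = 407.
Difference = 241 − 407 = -166.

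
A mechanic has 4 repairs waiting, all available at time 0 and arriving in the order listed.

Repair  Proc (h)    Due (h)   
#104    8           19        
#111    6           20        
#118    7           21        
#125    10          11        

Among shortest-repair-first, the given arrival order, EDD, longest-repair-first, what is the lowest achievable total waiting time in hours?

SPT (increasing processing time): #111 #118 #104 #125.
#111: waits 0, runs 0→6
#118: waits 6, runs 6→13
#104: waits 13, runs 13→21
#125: waits 21, runs 21→31
Sum = 0+6+13+21 = 40.
FIFO (arrival order): #104 #111 #118 #125.
#104: waits 0, runs 0→8
#111: waits 8, runs 8→14
#118: waits 14, runs 14→21
#125: waits 21, runs 21→31
Sum = 0+8+14+21 = 43.
EDD (increasing due date): #125 #104 #111 #118.
#125: waits 0, runs 0→10
#104: waits 10, runs 10→18
#111: waits 18, runs 18→24
#118: waits 24, runs 24→31
Sum = 0+10+18+24 = 52.
LPT (decreasing processing time): #125 #104 #118 #111.
#125: waits 0, runs 0→10
#104: waits 10, runs 10→18
#118: waits 18, runs 18→25
#111: waits 25, runs 25→31
Sum = 0+10+18+25 = 53.
SPT 40, FIFO 43, EDD 52, LPT 53 → minimum 40.

40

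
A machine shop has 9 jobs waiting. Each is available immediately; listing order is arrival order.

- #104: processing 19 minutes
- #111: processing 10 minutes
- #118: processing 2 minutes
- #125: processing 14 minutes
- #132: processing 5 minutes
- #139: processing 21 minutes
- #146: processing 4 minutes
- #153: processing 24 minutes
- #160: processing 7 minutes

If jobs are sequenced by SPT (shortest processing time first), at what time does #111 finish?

28

SPT (increasing processing time): #118 #146 #132 #160 #111 #125 #104 #139 #153.
#118: 0→2
#146: 2→6
#132: 6→11
#160: 11→18
#111: 18→28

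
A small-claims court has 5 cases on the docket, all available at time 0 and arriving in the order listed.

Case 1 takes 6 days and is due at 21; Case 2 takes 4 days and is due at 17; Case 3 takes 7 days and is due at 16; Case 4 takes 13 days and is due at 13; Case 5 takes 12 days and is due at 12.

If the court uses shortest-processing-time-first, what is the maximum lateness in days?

SPT (increasing processing time): Case 2 Case 1 Case 3 Case 5 Case 4.
Case 2: 0→4, due 17, lateness -13
Case 1: 4→10, due 21, lateness -11
Case 3: 10→17, due 16, lateness 1
Case 5: 17→29, due 12, lateness 17
Case 4: 29→42, due 13, lateness 29
Maximum = 29.

29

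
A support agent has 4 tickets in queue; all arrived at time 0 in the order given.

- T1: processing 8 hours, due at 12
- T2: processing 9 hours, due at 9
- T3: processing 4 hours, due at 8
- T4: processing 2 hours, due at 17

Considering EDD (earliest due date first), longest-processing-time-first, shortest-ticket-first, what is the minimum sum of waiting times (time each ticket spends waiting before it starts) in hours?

22

EDD (increasing due date): T3 T2 T1 T4.
T3: waits 0, runs 0→4
T2: waits 4, runs 4→13
T1: waits 13, runs 13→21
T4: waits 21, runs 21→23
Sum = 0+4+13+21 = 38.
LPT (decreasing processing time): T2 T1 T3 T4.
T2: waits 0, runs 0→9
T1: waits 9, runs 9→17
T3: waits 17, runs 17→21
T4: waits 21, runs 21→23
Sum = 0+9+17+21 = 47.
SPT (increasing processing time): T4 T3 T1 T2.
T4: waits 0, runs 0→2
T3: waits 2, runs 2→6
T1: waits 6, runs 6→14
T2: waits 14, runs 14→23
Sum = 0+2+6+14 = 22.
EDD 38, LPT 47, SPT 22 → minimum 22.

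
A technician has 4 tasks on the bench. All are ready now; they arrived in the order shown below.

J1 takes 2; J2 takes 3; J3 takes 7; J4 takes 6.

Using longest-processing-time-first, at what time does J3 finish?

LPT (decreasing processing time): J3 J4 J2 J1.
J3: 0→7

7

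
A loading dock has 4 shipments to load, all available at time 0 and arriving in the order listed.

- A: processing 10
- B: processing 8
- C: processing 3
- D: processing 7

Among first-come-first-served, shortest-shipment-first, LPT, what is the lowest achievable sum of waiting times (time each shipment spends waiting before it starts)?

31

FIFO (arrival order): A B C D.
A: waits 0, runs 0→10
B: waits 10, runs 10→18
C: waits 18, runs 18→21
D: waits 21, runs 21→28
Sum = 0+10+18+21 = 49.
SPT (increasing processing time): C D B A.
C: waits 0, runs 0→3
D: waits 3, runs 3→10
B: waits 10, runs 10→18
A: waits 18, runs 18→28
Sum = 0+3+10+18 = 31.
LPT (decreasing processing time): A B D C.
A: waits 0, runs 0→10
B: waits 10, runs 10→18
D: waits 18, runs 18→25
C: waits 25, runs 25→28
Sum = 0+10+18+25 = 53.
FIFO 49, SPT 31, LPT 53 → minimum 31.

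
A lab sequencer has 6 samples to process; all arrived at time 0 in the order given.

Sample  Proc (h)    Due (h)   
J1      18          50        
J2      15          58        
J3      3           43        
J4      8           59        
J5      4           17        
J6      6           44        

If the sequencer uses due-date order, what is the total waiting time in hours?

EDD (increasing due date): J5 J3 J6 J1 J2 J4.
J5: waits 0, runs 0→4
J3: waits 4, runs 4→7
J6: waits 7, runs 7→13
J1: waits 13, runs 13→31
J2: waits 31, runs 31→46
J4: waits 46, runs 46→54
Sum = 0+4+7+13+31+46 = 101.

101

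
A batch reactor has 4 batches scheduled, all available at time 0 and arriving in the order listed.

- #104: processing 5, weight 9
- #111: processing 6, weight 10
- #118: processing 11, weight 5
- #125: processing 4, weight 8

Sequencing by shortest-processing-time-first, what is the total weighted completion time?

393

SPT (increasing processing time): #125 #104 #111 #118.
#125: finishes 4, weight 8, w·C = 32
#104: finishes 9, weight 9, w·C = 81
#111: finishes 15, weight 10, w·C = 150
#118: finishes 26, weight 5, w·C = 130
Sum = 32+81+150+130 = 393.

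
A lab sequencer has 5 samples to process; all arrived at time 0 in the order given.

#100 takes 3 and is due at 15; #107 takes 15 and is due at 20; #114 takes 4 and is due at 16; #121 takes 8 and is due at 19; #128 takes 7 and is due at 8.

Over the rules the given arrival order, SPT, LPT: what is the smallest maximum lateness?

FIFO (arrival order): #100 #107 #114 #121 #128.
#100: 0→3, due 15, lateness -12
#107: 3→18, due 20, lateness -2
#114: 18→22, due 16, lateness 6
#121: 22→30, due 19, lateness 11
#128: 30→37, due 8, lateness 29
Maximum = 29.
SPT (increasing processing time): #100 #114 #128 #121 #107.
#100: 0→3, due 15, lateness -12
#114: 3→7, due 16, lateness -9
#128: 7→14, due 8, lateness 6
#121: 14→22, due 19, lateness 3
#107: 22→37, due 20, lateness 17
Maximum = 17.
LPT (decreasing processing time): #107 #121 #128 #114 #100.
#107: 0→15, due 20, lateness -5
#121: 15→23, due 19, lateness 4
#128: 23→30, due 8, lateness 22
#114: 30→34, due 16, lateness 18
#100: 34→37, due 15, lateness 22
Maximum = 22.
FIFO 29, SPT 17, LPT 22 → minimum 17.

17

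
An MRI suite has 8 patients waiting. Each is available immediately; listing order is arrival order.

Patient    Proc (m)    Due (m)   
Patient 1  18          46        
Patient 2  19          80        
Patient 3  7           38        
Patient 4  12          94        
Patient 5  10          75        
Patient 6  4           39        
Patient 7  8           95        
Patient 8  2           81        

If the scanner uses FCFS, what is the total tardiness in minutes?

FIFO (arrival order): Patient 1 Patient 2 Patient 3 Patient 4 Patient 5 Patient 6 Patient 7 Patient 8.
Patient 1: 0→18, due 46, tardiness 0
Patient 2: 18→37, due 80, tardiness 0
Patient 3: 37→44, due 38, tardiness 6
Patient 4: 44→56, due 94, tardiness 0
Patient 5: 56→66, due 75, tardiness 0
Patient 6: 66→70, due 39, tardiness 31
Patient 7: 70→78, due 95, tardiness 0
Patient 8: 78→80, due 81, tardiness 0
Sum = 0+0+6+0+0+31+0+0 = 37.

37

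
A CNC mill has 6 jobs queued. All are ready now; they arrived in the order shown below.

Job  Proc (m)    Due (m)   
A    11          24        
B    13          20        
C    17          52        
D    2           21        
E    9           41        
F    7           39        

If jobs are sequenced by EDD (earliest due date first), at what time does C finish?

EDD (increasing due date): B D A F E C.
B: 0→13
D: 13→15
A: 15→26
F: 26→33
E: 33→42
C: 42→59

59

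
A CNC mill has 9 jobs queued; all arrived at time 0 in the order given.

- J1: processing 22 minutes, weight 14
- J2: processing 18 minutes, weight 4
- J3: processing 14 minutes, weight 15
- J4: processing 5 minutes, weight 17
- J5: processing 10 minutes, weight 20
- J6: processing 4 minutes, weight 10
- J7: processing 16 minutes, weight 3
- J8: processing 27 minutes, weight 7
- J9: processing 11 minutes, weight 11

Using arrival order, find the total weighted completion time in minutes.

FIFO (arrival order): J1 J2 J3 J4 J5 J6 J7 J8 J9.
J1: finishes 22, weight 14, w·C = 308
J2: finishes 40, weight 4, w·C = 160
J3: finishes 54, weight 15, w·C = 810
J4: finishes 59, weight 17, w·C = 1003
J5: finishes 69, weight 20, w·C = 1380
J6: finishes 73, weight 10, w·C = 730
J7: finishes 89, weight 3, w·C = 267
J8: finishes 116, weight 7, w·C = 812
J9: finishes 127, weight 11, w·C = 1397
Sum = 308+160+810+1003+1380+730+267+812+1397 = 6867.

6867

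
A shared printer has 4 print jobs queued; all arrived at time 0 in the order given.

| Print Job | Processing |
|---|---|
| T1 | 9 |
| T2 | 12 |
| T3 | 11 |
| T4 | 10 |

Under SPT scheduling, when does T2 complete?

42

SPT (increasing processing time): T1 T4 T3 T2.
T1: 0→9
T4: 9→19
T3: 19→30
T2: 30→42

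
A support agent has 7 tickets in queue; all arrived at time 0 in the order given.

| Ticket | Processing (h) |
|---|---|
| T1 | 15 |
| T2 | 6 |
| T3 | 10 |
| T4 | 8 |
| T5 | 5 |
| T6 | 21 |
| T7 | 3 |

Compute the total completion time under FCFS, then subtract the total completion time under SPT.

FIFO (arrival order): T1 T2 T3 T4 T5 T6 T7.
T1: 0→15
T2: 15→21
T3: 21→31
T4: 31→39
T5: 39→44
T6: 44→65
T7: 65→68
Sum = 15+21+31+39+44+65+68 = 283.
SPT (increasing processing time): T7 T5 T2 T4 T3 T1 T6.
T7: 0→3
T5: 3→8
T2: 8→14
T4: 14→22
T3: 22→32
T1: 32→47
T6: 47→68
Sum = 3+8+14+22+32+47+68 = 194.
Difference = 283 − 194 = 89.

89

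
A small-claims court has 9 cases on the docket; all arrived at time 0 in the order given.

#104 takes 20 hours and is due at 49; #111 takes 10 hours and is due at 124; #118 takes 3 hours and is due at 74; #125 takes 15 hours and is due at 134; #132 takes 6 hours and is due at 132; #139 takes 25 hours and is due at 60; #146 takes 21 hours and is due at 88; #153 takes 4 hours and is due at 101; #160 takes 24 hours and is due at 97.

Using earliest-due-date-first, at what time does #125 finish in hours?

EDD (increasing due date): #104 #139 #118 #146 #160 #153 #111 #132 #125.
#104: 0→20
#139: 20→45
#118: 45→48
#146: 48→69
#160: 69→93
#153: 93→97
#111: 97→107
#132: 107→113
#125: 113→128

128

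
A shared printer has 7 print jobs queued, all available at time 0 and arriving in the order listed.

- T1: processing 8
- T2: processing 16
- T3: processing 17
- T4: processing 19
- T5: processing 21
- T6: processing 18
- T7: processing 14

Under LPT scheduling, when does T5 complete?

21

LPT (decreasing processing time): T5 T4 T6 T3 T2 T7 T1.
T5: 0→21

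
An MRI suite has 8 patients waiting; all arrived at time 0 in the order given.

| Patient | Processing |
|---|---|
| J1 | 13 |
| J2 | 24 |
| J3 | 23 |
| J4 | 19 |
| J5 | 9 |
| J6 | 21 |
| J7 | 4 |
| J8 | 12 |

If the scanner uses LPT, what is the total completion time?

LPT (decreasing processing time): J2 J3 J6 J4 J1 J8 J5 J7.
J2: 0→24
J3: 24→47
J6: 47→68
J4: 68→87
J1: 87→100
J8: 100→112
J5: 112→121
J7: 121→125
Sum = 24+47+68+87+100+112+121+125 = 684.

684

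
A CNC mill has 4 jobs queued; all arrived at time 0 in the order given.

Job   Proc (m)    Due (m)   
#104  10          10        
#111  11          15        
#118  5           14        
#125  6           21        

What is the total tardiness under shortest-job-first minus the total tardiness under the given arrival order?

SPT (increasing processing time): #118 #125 #104 #111.
#118: 0→5, due 14, tardiness 0
#125: 5→11, due 21, tardiness 0
#104: 11→21, due 10, tardiness 11
#111: 21→32, due 15, tardiness 17
Sum = 0+0+11+17 = 28.
FIFO (arrival order): #104 #111 #118 #125.
#104: 0→10, due 10, tardiness 0
#111: 10→21, due 15, tardiness 6
#118: 21→26, due 14, tardiness 12
#125: 26→32, due 21, tardiness 11
Sum = 0+6+12+11 = 29.
Difference = 28 − 29 = -1.

-1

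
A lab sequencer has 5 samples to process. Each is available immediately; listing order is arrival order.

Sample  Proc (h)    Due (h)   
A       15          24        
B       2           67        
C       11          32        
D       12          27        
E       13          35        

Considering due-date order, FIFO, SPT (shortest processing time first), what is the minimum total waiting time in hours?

78

EDD (increasing due date): A D C E B.
A: waits 0, runs 0→15
D: waits 15, runs 15→27
C: waits 27, runs 27→38
E: waits 38, runs 38→51
B: waits 51, runs 51→53
Sum = 0+15+27+38+51 = 131.
FIFO (arrival order): A B C D E.
A: waits 0, runs 0→15
B: waits 15, runs 15→17
C: waits 17, runs 17→28
D: waits 28, runs 28→40
E: waits 40, runs 40→53
Sum = 0+15+17+28+40 = 100.
SPT (increasing processing time): B C D E A.
B: waits 0, runs 0→2
C: waits 2, runs 2→13
D: waits 13, runs 13→25
E: waits 25, runs 25→38
A: waits 38, runs 38→53
Sum = 0+2+13+25+38 = 78.
EDD 131, FIFO 100, SPT 78 → minimum 78.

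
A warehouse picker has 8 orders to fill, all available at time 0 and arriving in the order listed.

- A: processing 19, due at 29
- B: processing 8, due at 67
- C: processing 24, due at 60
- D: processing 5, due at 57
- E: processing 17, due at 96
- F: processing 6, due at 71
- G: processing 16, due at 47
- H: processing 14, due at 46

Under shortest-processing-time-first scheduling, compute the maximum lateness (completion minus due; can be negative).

SPT (increasing processing time): D F B H G E A C.
D: 0→5, due 57, lateness -52
F: 5→11, due 71, lateness -60
B: 11→19, due 67, lateness -48
H: 19→33, due 46, lateness -13
G: 33→49, due 47, lateness 2
E: 49→66, due 96, lateness -30
A: 66→85, due 29, lateness 56
C: 85→109, due 60, lateness 49
Maximum = 56.

56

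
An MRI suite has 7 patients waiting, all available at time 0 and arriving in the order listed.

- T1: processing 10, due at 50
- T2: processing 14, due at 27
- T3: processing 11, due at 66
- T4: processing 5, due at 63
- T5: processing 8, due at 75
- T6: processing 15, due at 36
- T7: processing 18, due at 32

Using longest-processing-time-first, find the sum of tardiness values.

57

LPT (decreasing processing time): T7 T6 T2 T3 T1 T5 T4.
T7: 0→18, due 32, tardiness 0
T6: 18→33, due 36, tardiness 0
T2: 33→47, due 27, tardiness 20
T3: 47→58, due 66, tardiness 0
T1: 58→68, due 50, tardiness 18
T5: 68→76, due 75, tardiness 1
T4: 76→81, due 63, tardiness 18
Sum = 0+0+20+0+18+1+18 = 57.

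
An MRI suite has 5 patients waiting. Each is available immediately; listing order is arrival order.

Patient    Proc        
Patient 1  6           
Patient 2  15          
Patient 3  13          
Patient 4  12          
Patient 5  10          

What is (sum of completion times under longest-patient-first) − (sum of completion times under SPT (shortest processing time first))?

42

LPT (decreasing processing time): Patient 2 Patient 3 Patient 4 Patient 5 Patient 1.
Patient 2: 0→15
Patient 3: 15→28
Patient 4: 28→40
Patient 5: 40→50
Patient 1: 50→56
Sum = 15+28+40+50+56 = 189.
SPT (increasing processing time): Patient 1 Patient 5 Patient 4 Patient 3 Patient 2.
Patient 1: 0→6
Patient 5: 6→16
Patient 4: 16→28
Patient 3: 28→41
Patient 2: 41→56
Sum = 6+16+28+41+56 = 147.
Difference = 189 − 147 = 42.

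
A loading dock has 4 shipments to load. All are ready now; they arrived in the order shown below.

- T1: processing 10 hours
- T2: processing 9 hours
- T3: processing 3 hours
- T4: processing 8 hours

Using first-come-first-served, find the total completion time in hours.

FIFO (arrival order): T1 T2 T3 T4.
T1: 0→10
T2: 10→19
T3: 19→22
T4: 22→30
Sum = 10+19+22+30 = 81.

81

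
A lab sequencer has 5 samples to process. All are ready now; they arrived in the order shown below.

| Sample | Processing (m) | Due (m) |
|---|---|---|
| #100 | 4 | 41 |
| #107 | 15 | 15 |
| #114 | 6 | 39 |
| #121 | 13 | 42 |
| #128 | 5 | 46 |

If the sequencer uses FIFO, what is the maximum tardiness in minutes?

4

FIFO (arrival order): #100 #107 #114 #121 #128.
#100: 0→4, due 41, tardiness 0
#107: 4→19, due 15, tardiness 4
#114: 19→25, due 39, tardiness 0
#121: 25→38, due 42, tardiness 0
#128: 38→43, due 46, tardiness 0
Maximum = 4.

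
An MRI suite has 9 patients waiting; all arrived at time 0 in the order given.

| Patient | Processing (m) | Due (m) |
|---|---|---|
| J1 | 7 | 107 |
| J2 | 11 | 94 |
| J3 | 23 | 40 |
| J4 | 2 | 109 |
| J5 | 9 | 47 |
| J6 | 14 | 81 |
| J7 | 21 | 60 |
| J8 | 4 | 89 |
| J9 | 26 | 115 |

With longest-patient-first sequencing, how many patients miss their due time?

8

LPT (decreasing processing time): J9 J3 J7 J6 J2 J5 J1 J8 J4.
J9: 0→26, due 115, tardiness 0
J3: 26→49, due 40, tardiness 9
J7: 49→70, due 60, tardiness 10
J6: 70→84, due 81, tardiness 3
J2: 84→95, due 94, tardiness 1
J5: 95→104, due 47, tardiness 57
J1: 104→111, due 107, tardiness 4
J8: 111→115, due 89, tardiness 26
J4: 115→117, due 109, tardiness 8
Late patients: 8.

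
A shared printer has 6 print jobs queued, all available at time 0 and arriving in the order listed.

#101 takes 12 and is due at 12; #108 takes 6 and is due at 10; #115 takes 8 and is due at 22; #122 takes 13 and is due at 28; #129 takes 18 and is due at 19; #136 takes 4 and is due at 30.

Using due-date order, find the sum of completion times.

222

EDD (increasing due date): #108 #101 #129 #115 #122 #136.
#108: 0→6
#101: 6→18
#129: 18→36
#115: 36→44
#122: 44→57
#136: 57→61
Sum = 6+18+36+44+57+61 = 222.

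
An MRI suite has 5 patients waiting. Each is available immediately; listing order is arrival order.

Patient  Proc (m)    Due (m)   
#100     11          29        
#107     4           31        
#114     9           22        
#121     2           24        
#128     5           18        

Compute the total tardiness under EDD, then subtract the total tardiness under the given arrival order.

EDD (increasing due date): #128 #114 #121 #100 #107.
#128: 0→5, due 18, tardiness 0
#114: 5→14, due 22, tardiness 0
#121: 14→16, due 24, tardiness 0
#100: 16→27, due 29, tardiness 0
#107: 27→31, due 31, tardiness 0
Sum = 0+0+0+0+0 = 0.
FIFO (arrival order): #100 #107 #114 #121 #128.
#100: 0→11, due 29, tardiness 0
#107: 11→15, due 31, tardiness 0
#114: 15→24, due 22, tardiness 2
#121: 24→26, due 24, tardiness 2
#128: 26→31, due 18, tardiness 13
Sum = 0+0+2+2+13 = 17.
Difference = 0 − 17 = -17.

-17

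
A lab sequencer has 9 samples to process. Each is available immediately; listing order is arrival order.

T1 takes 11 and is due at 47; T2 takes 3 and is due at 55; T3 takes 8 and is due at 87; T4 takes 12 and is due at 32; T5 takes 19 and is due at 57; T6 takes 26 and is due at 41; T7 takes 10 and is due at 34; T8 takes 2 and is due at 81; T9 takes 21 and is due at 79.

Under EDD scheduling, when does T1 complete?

59

EDD (increasing due date): T4 T7 T6 T1 T2 T5 T9 T8 T3.
T4: 0→12
T7: 12→22
T6: 22→48
T1: 48→59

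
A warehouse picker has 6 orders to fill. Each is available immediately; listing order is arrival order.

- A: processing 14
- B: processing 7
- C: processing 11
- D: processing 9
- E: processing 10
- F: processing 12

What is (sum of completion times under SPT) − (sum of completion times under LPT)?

-45

SPT (increasing processing time): B D E C F A.
B: 0→7
D: 7→16
E: 16→26
C: 26→37
F: 37→49
A: 49→63
Sum = 7+16+26+37+49+63 = 198.
LPT (decreasing processing time): A F C E D B.
A: 0→14
F: 14→26
C: 26→37
E: 37→47
D: 47→56
B: 56→63
Sum = 14+26+37+47+56+63 = 243.
Difference = 198 − 243 = -45.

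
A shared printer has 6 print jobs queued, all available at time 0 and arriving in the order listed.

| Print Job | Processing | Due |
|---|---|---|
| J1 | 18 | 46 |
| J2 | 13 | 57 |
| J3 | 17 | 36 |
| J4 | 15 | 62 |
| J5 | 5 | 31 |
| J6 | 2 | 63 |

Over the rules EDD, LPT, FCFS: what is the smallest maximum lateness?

7

EDD (increasing due date): J5 J3 J1 J2 J4 J6.
J5: 0→5, due 31, lateness -26
J3: 5→22, due 36, lateness -14
J1: 22→40, due 46, lateness -6
J2: 40→53, due 57, lateness -4
J4: 53→68, due 62, lateness 6
J6: 68→70, due 63, lateness 7
Maximum = 7.
LPT (decreasing processing time): J1 J3 J4 J2 J5 J6.
J1: 0→18, due 46, lateness -28
J3: 18→35, due 36, lateness -1
J4: 35→50, due 62, lateness -12
J2: 50→63, due 57, lateness 6
J5: 63→68, due 31, lateness 37
J6: 68→70, due 63, lateness 7
Maximum = 37.
FIFO (arrival order): J1 J2 J3 J4 J5 J6.
J1: 0→18, due 46, lateness -28
J2: 18→31, due 57, lateness -26
J3: 31→48, due 36, lateness 12
J4: 48→63, due 62, lateness 1
J5: 63→68, due 31, lateness 37
J6: 68→70, due 63, lateness 7
Maximum = 37.
EDD 7, LPT 37, FIFO 37 → minimum 7.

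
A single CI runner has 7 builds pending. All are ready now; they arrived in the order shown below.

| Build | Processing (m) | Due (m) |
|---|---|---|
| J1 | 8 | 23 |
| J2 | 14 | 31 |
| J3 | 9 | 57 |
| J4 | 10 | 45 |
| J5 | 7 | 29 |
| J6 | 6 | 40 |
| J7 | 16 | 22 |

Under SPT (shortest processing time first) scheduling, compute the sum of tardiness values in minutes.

71

SPT (increasing processing time): J6 J5 J1 J3 J4 J2 J7.
J6: 0→6, due 40, tardiness 0
J5: 6→13, due 29, tardiness 0
J1: 13→21, due 23, tardiness 0
J3: 21→30, due 57, tardiness 0
J4: 30→40, due 45, tardiness 0
J2: 40→54, due 31, tardiness 23
J7: 54→70, due 22, tardiness 48
Sum = 0+0+0+0+0+23+48 = 71.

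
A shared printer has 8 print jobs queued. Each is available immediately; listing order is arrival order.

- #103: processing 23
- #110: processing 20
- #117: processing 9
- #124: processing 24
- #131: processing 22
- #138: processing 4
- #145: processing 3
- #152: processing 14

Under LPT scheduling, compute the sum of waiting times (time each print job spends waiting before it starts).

LPT (decreasing processing time): #124 #103 #131 #110 #152 #117 #138 #145.
#124: waits 0, runs 0→24
#103: waits 24, runs 24→47
#131: waits 47, runs 47→69
#110: waits 69, runs 69→89
#152: waits 89, runs 89→103
#117: waits 103, runs 103→112
#138: waits 112, runs 112→116
#145: waits 116, runs 116→119
Sum = 0+24+47+69+89+103+112+116 = 560.

560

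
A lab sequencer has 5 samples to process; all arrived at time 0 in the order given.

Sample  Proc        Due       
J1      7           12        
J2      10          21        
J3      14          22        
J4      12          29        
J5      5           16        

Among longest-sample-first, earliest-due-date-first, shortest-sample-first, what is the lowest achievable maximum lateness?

19

LPT (decreasing processing time): J3 J4 J2 J1 J5.
J3: 0→14, due 22, lateness -8
J4: 14→26, due 29, lateness -3
J2: 26→36, due 21, lateness 15
J1: 36→43, due 12, lateness 31
J5: 43→48, due 16, lateness 32
Maximum = 32.
EDD (increasing due date): J1 J5 J2 J3 J4.
J1: 0→7, due 12, lateness -5
J5: 7→12, due 16, lateness -4
J2: 12→22, due 21, lateness 1
J3: 22→36, due 22, lateness 14
J4: 36→48, due 29, lateness 19
Maximum = 19.
SPT (increasing processing time): J5 J1 J2 J4 J3.
J5: 0→5, due 16, lateness -11
J1: 5→12, due 12, lateness 0
J2: 12→22, due 21, lateness 1
J4: 22→34, due 29, lateness 5
J3: 34→48, due 22, lateness 26
Maximum = 26.
LPT 32, EDD 19, SPT 26 → minimum 19.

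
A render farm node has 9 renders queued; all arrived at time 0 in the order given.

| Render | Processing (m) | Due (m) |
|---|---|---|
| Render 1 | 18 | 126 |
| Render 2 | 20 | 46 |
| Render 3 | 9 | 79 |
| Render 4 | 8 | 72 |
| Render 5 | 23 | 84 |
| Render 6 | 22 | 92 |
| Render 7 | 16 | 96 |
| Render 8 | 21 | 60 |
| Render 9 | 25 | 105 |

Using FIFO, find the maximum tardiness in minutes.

FIFO (arrival order): Render 1 Render 2 Render 3 Render 4 Render 5 Render 6 Render 7 Render 8 Render 9.
Render 1: 0→18, due 126, tardiness 0
Render 2: 18→38, due 46, tardiness 0
Render 3: 38→47, due 79, tardiness 0
Render 4: 47→55, due 72, tardiness 0
Render 5: 55→78, due 84, tardiness 0
Render 6: 78→100, due 92, tardiness 8
Render 7: 100→116, due 96, tardiness 20
Render 8: 116→137, due 60, tardiness 77
Render 9: 137→162, due 105, tardiness 57
Maximum = 77.

77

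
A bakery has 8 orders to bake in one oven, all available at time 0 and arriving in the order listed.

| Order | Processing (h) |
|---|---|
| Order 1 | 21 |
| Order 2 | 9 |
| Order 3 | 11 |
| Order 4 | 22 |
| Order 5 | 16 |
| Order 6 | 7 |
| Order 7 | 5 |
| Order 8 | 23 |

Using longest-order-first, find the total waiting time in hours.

LPT (decreasing processing time): Order 8 Order 4 Order 1 Order 5 Order 3 Order 2 Order 6 Order 7.
Order 8: waits 0, runs 0→23
Order 4: waits 23, runs 23→45
Order 1: waits 45, runs 45→66
Order 5: waits 66, runs 66→82
Order 3: waits 82, runs 82→93
Order 2: waits 93, runs 93→102
Order 6: waits 102, runs 102→109
Order 7: waits 109, runs 109→114
Sum = 0+23+45+66+82+93+102+109 = 520.

520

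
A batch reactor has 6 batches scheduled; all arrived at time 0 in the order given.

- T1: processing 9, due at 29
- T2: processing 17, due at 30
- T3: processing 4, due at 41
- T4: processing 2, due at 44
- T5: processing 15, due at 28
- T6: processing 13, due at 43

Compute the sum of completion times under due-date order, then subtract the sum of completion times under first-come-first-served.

39

EDD (increasing due date): T5 T1 T2 T3 T6 T4.
T5: 0→15
T1: 15→24
T2: 24→41
T3: 41→45
T6: 45→58
T4: 58→60
Sum = 15+24+41+45+58+60 = 243.
FIFO (arrival order): T1 T2 T3 T4 T5 T6.
T1: 0→9
T2: 9→26
T3: 26→30
T4: 30→32
T5: 32→47
T6: 47→60
Sum = 9+26+30+32+47+60 = 204.
Difference = 243 − 204 = 39.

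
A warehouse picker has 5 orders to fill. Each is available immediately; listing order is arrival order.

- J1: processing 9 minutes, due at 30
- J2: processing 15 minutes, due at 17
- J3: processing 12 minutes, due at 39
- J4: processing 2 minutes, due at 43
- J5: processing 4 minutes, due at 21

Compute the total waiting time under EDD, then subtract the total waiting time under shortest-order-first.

52

EDD (increasing due date): J2 J5 J1 J3 J4.
J2: waits 0, runs 0→15
J5: waits 15, runs 15→19
J1: waits 19, runs 19→28
J3: waits 28, runs 28→40
J4: waits 40, runs 40→42
Sum = 0+15+19+28+40 = 102.
SPT (increasing processing time): J4 J5 J1 J3 J2.
J4: waits 0, runs 0→2
J5: waits 2, runs 2→6
J1: waits 6, runs 6→15
J3: waits 15, runs 15→27
J2: waits 27, runs 27→42
Sum = 0+2+6+15+27 = 50.
Difference = 102 − 50 = 52.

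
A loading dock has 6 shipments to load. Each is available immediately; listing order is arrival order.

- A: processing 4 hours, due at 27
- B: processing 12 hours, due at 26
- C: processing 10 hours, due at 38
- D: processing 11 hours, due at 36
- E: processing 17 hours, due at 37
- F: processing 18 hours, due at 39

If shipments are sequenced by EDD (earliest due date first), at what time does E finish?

44

EDD (increasing due date): B A D E C F.
B: 0→12
A: 12→16
D: 16→27
E: 27→44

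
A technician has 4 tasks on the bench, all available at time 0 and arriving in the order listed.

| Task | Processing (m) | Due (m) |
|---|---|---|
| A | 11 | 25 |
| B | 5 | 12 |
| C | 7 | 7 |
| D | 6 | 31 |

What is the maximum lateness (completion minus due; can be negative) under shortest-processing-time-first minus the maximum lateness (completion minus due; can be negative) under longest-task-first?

-6

SPT (increasing processing time): B D C A.
B: 0→5, due 12, lateness -7
D: 5→11, due 31, lateness -20
C: 11→18, due 7, lateness 11
A: 18→29, due 25, lateness 4
Maximum = 11.
LPT (decreasing processing time): A C D B.
A: 0→11, due 25, lateness -14
C: 11→18, due 7, lateness 11
D: 18→24, due 31, lateness -7
B: 24→29, due 12, lateness 17
Maximum = 17.
Difference = 11 − 17 = -6.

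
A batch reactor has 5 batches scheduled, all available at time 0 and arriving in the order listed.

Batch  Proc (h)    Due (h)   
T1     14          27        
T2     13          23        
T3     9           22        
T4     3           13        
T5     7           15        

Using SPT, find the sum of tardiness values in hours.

28

SPT (increasing processing time): T4 T5 T3 T2 T1.
T4: 0→3, due 13, tardiness 0
T5: 3→10, due 15, tardiness 0
T3: 10→19, due 22, tardiness 0
T2: 19→32, due 23, tardiness 9
T1: 32→46, due 27, tardiness 19
Sum = 0+0+0+9+19 = 28.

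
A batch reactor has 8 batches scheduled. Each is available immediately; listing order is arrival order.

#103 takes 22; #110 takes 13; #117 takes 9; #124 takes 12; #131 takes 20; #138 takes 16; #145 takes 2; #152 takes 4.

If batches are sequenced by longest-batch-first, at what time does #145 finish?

LPT (decreasing processing time): #103 #131 #138 #110 #124 #117 #152 #145.
#103: 0→22
#131: 22→42
#138: 42→58
#110: 58→71
#124: 71→83
#117: 83→92
#152: 92→96
#145: 96→98

98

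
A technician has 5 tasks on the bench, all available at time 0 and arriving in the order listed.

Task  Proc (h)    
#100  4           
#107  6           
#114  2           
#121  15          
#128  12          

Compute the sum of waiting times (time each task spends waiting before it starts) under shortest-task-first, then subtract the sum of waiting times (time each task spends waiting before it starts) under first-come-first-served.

SPT (increasing processing time): #114 #100 #107 #128 #121.
#114: waits 0, runs 0→2
#100: waits 2, runs 2→6
#107: waits 6, runs 6→12
#128: waits 12, runs 12→24
#121: waits 24, runs 24→39
Sum = 0+2+6+12+24 = 44.
FIFO (arrival order): #100 #107 #114 #121 #128.
#100: waits 0, runs 0→4
#107: waits 4, runs 4→10
#114: waits 10, runs 10→12
#121: waits 12, runs 12→27
#128: waits 27, runs 27→39
Sum = 0+4+10+12+27 = 53.
Difference = 44 − 53 = -9.

-9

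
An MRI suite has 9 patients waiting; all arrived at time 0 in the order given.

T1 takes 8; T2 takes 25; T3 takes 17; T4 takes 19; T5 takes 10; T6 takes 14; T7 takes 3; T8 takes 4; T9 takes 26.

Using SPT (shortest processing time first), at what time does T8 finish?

SPT (increasing processing time): T7 T8 T1 T5 T6 T3 T4 T2 T9.
T7: 0→3
T8: 3→7

7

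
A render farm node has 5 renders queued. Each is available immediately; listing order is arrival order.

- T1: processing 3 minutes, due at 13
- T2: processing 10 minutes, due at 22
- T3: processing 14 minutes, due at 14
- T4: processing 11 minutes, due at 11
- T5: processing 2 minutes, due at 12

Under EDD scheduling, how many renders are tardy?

EDD (increasing due date): T4 T5 T1 T3 T2.
T4: 0→11, due 11, tardiness 0
T5: 11→13, due 12, tardiness 1
T1: 13→16, due 13, tardiness 3
T3: 16→30, due 14, tardiness 16
T2: 30→40, due 22, tardiness 18
Late renders: 4.

4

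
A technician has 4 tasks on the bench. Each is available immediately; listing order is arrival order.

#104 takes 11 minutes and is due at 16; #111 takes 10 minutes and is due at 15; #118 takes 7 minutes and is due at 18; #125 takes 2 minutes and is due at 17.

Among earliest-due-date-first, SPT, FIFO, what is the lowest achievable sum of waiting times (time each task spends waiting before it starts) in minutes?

30

EDD (increasing due date): #111 #104 #125 #118.
#111: waits 0, runs 0→10
#104: waits 10, runs 10→21
#125: waits 21, runs 21→23
#118: waits 23, runs 23→30
Sum = 0+10+21+23 = 54.
SPT (increasing processing time): #125 #118 #111 #104.
#125: waits 0, runs 0→2
#118: waits 2, runs 2→9
#111: waits 9, runs 9→19
#104: waits 19, runs 19→30
Sum = 0+2+9+19 = 30.
FIFO (arrival order): #104 #111 #118 #125.
#104: waits 0, runs 0→11
#111: waits 11, runs 11→21
#118: waits 21, runs 21→28
#125: waits 28, runs 28→30
Sum = 0+11+21+28 = 60.
EDD 54, SPT 30, FIFO 60 → minimum 30.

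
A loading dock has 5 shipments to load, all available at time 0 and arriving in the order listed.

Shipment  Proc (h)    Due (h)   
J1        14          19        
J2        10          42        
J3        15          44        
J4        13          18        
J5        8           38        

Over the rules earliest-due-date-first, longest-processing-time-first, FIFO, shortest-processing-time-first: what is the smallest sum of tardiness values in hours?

EDD (increasing due date): J4 J1 J5 J2 J3.
J4: 0→13, due 18, tardiness 0
J1: 13→27, due 19, tardiness 8
J5: 27→35, due 38, tardiness 0
J2: 35→45, due 42, tardiness 3
J3: 45→60, due 44, tardiness 16
Sum = 0+8+0+3+16 = 27.
LPT (decreasing processing time): J3 J1 J4 J2 J5.
J3: 0→15, due 44, tardiness 0
J1: 15→29, due 19, tardiness 10
J4: 29→42, due 18, tardiness 24
J2: 42→52, due 42, tardiness 10
J5: 52→60, due 38, tardiness 22
Sum = 0+10+24+10+22 = 66.
FIFO (arrival order): J1 J2 J3 J4 J5.
J1: 0→14, due 19, tardiness 0
J2: 14→24, due 42, tardiness 0
J3: 24→39, due 44, tardiness 0
J4: 39→52, due 18, tardiness 34
J5: 52→60, due 38, tardiness 22
Sum = 0+0+0+34+22 = 56.
SPT (increasing processing time): J5 J2 J4 J1 J3.
J5: 0→8, due 38, tardiness 0
J2: 8→18, due 42, tardiness 0
J4: 18→31, due 18, tardiness 13
J1: 31→45, due 19, tardiness 26
J3: 45→60, due 44, tardiness 16
Sum = 0+0+13+26+16 = 55.
EDD 27, LPT 66, FIFO 56, SPT 55 → minimum 27.

27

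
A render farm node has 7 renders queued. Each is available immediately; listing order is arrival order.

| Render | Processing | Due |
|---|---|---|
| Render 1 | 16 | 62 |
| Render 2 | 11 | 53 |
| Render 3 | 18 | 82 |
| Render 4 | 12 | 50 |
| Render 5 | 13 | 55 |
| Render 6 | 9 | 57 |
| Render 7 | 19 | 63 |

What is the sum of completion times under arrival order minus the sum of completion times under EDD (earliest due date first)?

FIFO (arrival order): Render 1 Render 2 Render 3 Render 4 Render 5 Render 6 Render 7.
Render 1: 0→16
Render 2: 16→27
Render 3: 27→45
Render 4: 45→57
Render 5: 57→70
Render 6: 70→79
Render 7: 79→98
Sum = 16+27+45+57+70+79+98 = 392.
EDD (increasing due date): Render 4 Render 2 Render 5 Render 6 Render 1 Render 7 Render 3.
Render 4: 0→12
Render 2: 12→23
Render 5: 23→36
Render 6: 36→45
Render 1: 45→61
Render 7: 61→80
Render 3: 80→98
Sum = 12+23+36+45+61+80+98 = 355.
Difference = 392 − 355 = 37.

37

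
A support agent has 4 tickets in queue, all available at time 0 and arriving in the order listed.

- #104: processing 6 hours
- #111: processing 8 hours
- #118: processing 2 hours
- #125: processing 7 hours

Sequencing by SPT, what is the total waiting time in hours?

SPT (increasing processing time): #118 #104 #125 #111.
#118: waits 0, runs 0→2
#104: waits 2, runs 2→8
#125: waits 8, runs 8→15
#111: waits 15, runs 15→23
Sum = 0+2+8+15 = 25.

25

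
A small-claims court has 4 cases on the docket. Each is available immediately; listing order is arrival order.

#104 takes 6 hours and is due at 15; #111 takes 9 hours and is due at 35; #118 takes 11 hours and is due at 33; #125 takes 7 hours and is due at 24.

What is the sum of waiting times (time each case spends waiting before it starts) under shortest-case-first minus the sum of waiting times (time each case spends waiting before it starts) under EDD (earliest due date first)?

SPT (increasing processing time): #104 #125 #111 #118.
#104: waits 0, runs 0→6
#125: waits 6, runs 6→13
#111: waits 13, runs 13→22
#118: waits 22, runs 22→33
Sum = 0+6+13+22 = 41.
EDD (increasing due date): #104 #125 #118 #111.
#104: waits 0, runs 0→6
#125: waits 6, runs 6→13
#118: waits 13, runs 13→24
#111: waits 24, runs 24→33
Sum = 0+6+13+24 = 43.
Difference = 41 − 43 = -2.

-2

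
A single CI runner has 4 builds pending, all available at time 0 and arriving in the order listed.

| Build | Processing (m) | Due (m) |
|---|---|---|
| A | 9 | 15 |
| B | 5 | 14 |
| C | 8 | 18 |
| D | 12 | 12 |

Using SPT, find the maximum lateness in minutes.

22

SPT (increasing processing time): B C A D.
B: 0→5, due 14, lateness -9
C: 5→13, due 18, lateness -5
A: 13→22, due 15, lateness 7
D: 22→34, due 12, lateness 22
Maximum = 22.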